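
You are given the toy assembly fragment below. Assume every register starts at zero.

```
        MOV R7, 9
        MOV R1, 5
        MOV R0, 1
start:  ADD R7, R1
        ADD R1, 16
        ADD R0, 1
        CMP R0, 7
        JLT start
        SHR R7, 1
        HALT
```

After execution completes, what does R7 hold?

R7=9
R1=5
R0=1
R7=9+5=14
R1=5+16=21
R0=1+1=2
CMP R0, 7  (cmp 2,7)
JLT start: taken
R7=14+21=35
R1=21+16=37
R0=2+1=3
CMP R0, 7  (cmp 3,7)
JLT start: taken
R7=35+37=72
R1=37+16=53
R0=3+1=4
CMP R0, 7  (cmp 4,7)
JLT start: taken
R7=72+53=125
R1=53+16=69
R0=4+1=5
CMP R0, 7  (cmp 5,7)
JLT start: taken
R7=125+69=194
R1=69+16=85
R0=5+1=6
CMP R0, 7  (cmp 6,7)
JLT start: taken
R7=194+85=279
R1=85+16=101
R0=6+1=7
CMP R0, 7  (cmp 7,7)
JLT start: not taken
R7=279>>1=139
halt.

139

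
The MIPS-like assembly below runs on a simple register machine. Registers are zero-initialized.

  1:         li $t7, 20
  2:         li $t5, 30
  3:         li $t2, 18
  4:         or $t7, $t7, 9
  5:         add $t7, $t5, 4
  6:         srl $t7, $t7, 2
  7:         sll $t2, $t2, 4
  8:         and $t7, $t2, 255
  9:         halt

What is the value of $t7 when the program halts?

li $t7, 20 → $t7=20
li $t5, 30 → $t5=30
li $t2, 18 → $t2=18
or $t7, $t7, 9 → $t7=20|9=29
add $t7, $t5, 4 → $t7=30+4=34
srl $t7, $t7, 2 → $t7=34>>2=8
sll $t2, $t2, 4 → $t2=18<<4=288
and $t7, $t2, 255 → $t7=288&255=32
halt.

32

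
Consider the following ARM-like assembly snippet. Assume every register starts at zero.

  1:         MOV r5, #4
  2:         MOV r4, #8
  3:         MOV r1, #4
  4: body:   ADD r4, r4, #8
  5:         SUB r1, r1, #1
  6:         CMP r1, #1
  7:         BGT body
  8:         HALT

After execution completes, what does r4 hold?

32

MOV r5, #4 → r5=4
MOV r4, #8 → r4=8
MOV r1, #4 → r1=4
ADD r4, r4, #8 → r4=8+8=16
SUB r1, r1, #1 → r1=4-1=3
CMP r1, #1  (cmp 3,1)
BGT body: taken
ADD r4, r4, #8 → r4=16+8=24
SUB r1, r1, #1 → r1=3-1=2
CMP r1, #1  (cmp 2,1)
BGT body: taken
ADD r4, r4, #8 → r4=24+8=32
SUB r1, r1, #1 → r1=2-1=1
CMP r1, #1  (cmp 1,1)
BGT body: not taken
halt.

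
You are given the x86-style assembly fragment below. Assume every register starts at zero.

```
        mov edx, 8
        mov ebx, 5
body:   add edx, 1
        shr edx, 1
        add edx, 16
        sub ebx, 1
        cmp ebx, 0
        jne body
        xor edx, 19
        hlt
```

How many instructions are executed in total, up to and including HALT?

34

mov edx, 8 → edx=8
mov ebx, 5 → ebx=5
add edx, 1 → edx=8+1=9
shr edx, 1 → edx=9>>1=4
add edx, 16 → edx=4+16=20
sub ebx, 1 → ebx=5-1=4
cmp ebx, 0  (cmp 4,0)
jne body: taken
add edx, 1 → edx=20+1=21
shr edx, 1 → edx=21>>1=10
add edx, 16 → edx=10+16=26
sub ebx, 1 → ebx=4-1=3
cmp ebx, 0  (cmp 3,0)
jne body: taken
add edx, 1 → edx=26+1=27
shr edx, 1 → edx=27>>1=13
add edx, 16 → edx=13+16=29
sub ebx, 1 → ebx=3-1=2
cmp ebx, 0  (cmp 2,0)
jne body: taken
add edx, 1 → edx=29+1=30
shr edx, 1 → edx=30>>1=15
add edx, 16 → edx=15+16=31
sub ebx, 1 → ebx=2-1=1
cmp ebx, 0  (cmp 1,0)
jne body: taken
add edx, 1 → edx=31+1=32
shr edx, 1 → edx=32>>1=16
add edx, 16 → edx=16+16=32
sub ebx, 1 → ebx=1-1=0
cmp ebx, 0  (cmp 0,0)
jne body: not taken
xor edx, 19 → edx=32^19=51
halt.
Total executed instructions: 34.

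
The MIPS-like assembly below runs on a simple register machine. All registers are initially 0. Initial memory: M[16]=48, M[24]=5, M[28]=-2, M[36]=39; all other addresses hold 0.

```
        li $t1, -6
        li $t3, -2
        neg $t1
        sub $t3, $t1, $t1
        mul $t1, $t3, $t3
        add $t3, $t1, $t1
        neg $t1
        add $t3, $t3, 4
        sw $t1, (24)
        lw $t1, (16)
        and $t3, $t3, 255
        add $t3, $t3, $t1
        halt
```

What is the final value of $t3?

52

$t1=-6
$t3=-2
$t1=-(-6)=6
$t3=6-6=0
$t1=0*0=0
$t3=0+0=0
$t1=-(0)=0
$t3=0+4=4
sw $t1, (24) → M[24]=0
$t1=M[16]=48
$t3=4&255=4
$t3=4+48=52
halt.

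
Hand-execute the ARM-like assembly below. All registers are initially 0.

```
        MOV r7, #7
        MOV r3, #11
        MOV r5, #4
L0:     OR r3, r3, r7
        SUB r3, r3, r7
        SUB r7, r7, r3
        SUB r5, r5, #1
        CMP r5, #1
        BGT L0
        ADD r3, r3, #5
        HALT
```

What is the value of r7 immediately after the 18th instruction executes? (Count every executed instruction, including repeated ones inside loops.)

-1

r7=7
r3=11
r5=4
r3=11|7=15
r3=15-7=8
r7=7-8=-1
r5=4-1=3
CMP r5, #1  (cmp 3,1)
BGT L0: taken
r3=8|(-1)=-1
r3=(-1)-(-1)=0
r7=(-1)-0=-1
r5=3-1=2
CMP r5, #1  (cmp 2,1)
BGT L0: taken
r3=0|(-1)=-1
r3=(-1)-(-1)=0
r7=(-1)-0=-1
After step 18: r7 = -1.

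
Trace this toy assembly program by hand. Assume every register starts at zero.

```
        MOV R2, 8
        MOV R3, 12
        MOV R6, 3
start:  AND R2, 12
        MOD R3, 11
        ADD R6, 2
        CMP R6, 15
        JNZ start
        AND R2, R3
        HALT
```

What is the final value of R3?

after MOV R2, 8: R2=8
after MOV R3, 12: R3=12
after MOV R6, 3: R6=3
after AND R2, 12: R2=8&12=8
after MOD R3, 11: R3=12%11=1
after ADD R6, 2: R6=3+2=5
CMP R6, 15  (cmp 5,15)
JNZ start: taken
after AND R2, 12: R2=8&12=8
after MOD R3, 11: R3=1%11=1
after ADD R6, 2: R6=5+2=7
CMP R6, 15  (cmp 7,15)
JNZ start: taken
after AND R2, 12: R2=8&12=8
after MOD R3, 11: R3=1%11=1
after ADD R6, 2: R6=7+2=9
CMP R6, 15  (cmp 9,15)
JNZ start: taken
after AND R2, 12: R2=8&12=8
after MOD R3, 11: R3=1%11=1
after ADD R6, 2: R6=9+2=11
CMP R6, 15  (cmp 11,15)
JNZ start: taken
after AND R2, 12: R2=8&12=8
after MOD R3, 11: R3=1%11=1
after ADD R6, 2: R6=11+2=13
CMP R6, 15  (cmp 13,15)
JNZ start: taken
after AND R2, 12: R2=8&12=8
after MOD R3, 11: R3=1%11=1
after ADD R6, 2: R6=13+2=15
CMP R6, 15  (cmp 15,15)
JNZ start: not taken
after AND R2, R3: R2=8&1=0
halt.

1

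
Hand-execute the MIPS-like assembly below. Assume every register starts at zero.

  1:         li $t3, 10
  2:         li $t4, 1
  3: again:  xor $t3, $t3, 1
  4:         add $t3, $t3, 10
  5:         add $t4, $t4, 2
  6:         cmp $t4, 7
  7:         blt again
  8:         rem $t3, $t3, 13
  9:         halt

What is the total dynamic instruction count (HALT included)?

$t3=10
$t4=1
$t3=10^1=11
$t3=11+10=21
$t4=1+2=3
cmp $t4, 7  (cmp 3,7)
blt again: taken
$t3=21^1=20
$t3=20+10=30
$t4=3+2=5
cmp $t4, 7  (cmp 5,7)
blt again: taken
$t3=30^1=31
$t3=31+10=41
$t4=5+2=7
cmp $t4, 7  (cmp 7,7)
blt again: not taken
$t3=41%13=2
halt.
Total executed instructions: 19.

19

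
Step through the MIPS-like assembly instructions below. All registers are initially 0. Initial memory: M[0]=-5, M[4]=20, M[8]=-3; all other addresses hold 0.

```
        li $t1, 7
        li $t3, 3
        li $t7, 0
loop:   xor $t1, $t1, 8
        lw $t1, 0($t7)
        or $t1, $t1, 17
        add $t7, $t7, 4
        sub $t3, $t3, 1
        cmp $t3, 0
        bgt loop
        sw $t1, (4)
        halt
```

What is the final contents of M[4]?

-3

$t1=7
$t3=3
$t7=0
$t1=7^8=15
$t1=M[0]=-5
$t1=(-5)|17=-5
$t7=0+4=4
$t3=3-1=2
cmp $t3, 0  (cmp 2,0)
bgt loop: taken
$t1=(-5)^8=-13
$t1=M[4]=20
$t1=20|17=21
$t7=4+4=8
$t3=2-1=1
cmp $t3, 0  (cmp 1,0)
bgt loop: taken
$t1=21^8=29
$t1=M[8]=-3
$t1=(-3)|17=-3
$t7=8+4=12
$t3=1-1=0
cmp $t3, 0  (cmp 0,0)
bgt loop: not taken
sw $t1, (4) → M[4]=-3
halt.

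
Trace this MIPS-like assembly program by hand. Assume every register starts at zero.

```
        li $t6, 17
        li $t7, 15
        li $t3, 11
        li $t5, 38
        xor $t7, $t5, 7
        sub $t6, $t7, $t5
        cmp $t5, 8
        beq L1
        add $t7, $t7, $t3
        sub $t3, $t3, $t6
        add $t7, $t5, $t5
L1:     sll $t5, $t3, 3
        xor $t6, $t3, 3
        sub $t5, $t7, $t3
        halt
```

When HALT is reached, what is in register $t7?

76

$t6=17
$t7=15
$t3=11
$t5=38
$t7=38^7=33
$t6=33-38=-5
cmp $t5, 8  (cmp 38,8)
beq L1: not taken
$t7=33+11=44
$t3=11-(-5)=16
$t7=38+38=76
$t5=16<<3=128
$t6=16^3=19
$t5=76-16=60
halt.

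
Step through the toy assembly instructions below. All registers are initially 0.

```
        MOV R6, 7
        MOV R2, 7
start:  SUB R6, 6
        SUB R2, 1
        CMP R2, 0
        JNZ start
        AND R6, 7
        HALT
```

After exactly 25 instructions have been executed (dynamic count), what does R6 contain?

-29

R6=7
R2=7
R6=7-6=1
R2=7-1=6
CMP R2, 0  (cmp 6,0)
JNZ start: taken
R6=1-6=-5
R2=6-1=5
CMP R2, 0  (cmp 5,0)
JNZ start: taken
R6=(-5)-6=-11
R2=5-1=4
CMP R2, 0  (cmp 4,0)
JNZ start: taken
R6=(-11)-6=-17
R2=4-1=3
CMP R2, 0  (cmp 3,0)
JNZ start: taken
R6=(-17)-6=-23
R2=3-1=2
CMP R2, 0  (cmp 2,0)
JNZ start: taken
R6=(-23)-6=-29
R2=2-1=1
CMP R2, 0  (cmp 1,0)
After step 25: R6 = -29.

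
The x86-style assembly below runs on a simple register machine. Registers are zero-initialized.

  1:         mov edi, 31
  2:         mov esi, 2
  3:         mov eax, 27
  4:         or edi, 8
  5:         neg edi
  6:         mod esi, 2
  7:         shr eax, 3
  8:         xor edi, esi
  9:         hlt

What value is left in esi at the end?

0

edi=31
esi=2
eax=27
edi=31|8=31
edi=-(31)=-31
esi=2%2=0
eax=27>>3=3
edi=(-31)^0=-31
halt.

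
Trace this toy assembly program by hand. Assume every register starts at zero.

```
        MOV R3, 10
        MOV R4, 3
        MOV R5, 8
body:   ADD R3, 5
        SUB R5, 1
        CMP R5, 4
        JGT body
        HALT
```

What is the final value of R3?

after MOV R3, 10: R3=10
after MOV R4, 3: R4=3
after MOV R5, 8: R5=8
after ADD R3, 5: R3=10+5=15
after SUB R5, 1: R5=8-1=7
CMP R5, 4  (cmp 7,4)
JGT body: taken
after ADD R3, 5: R3=15+5=20
after SUB R5, 1: R5=7-1=6
CMP R5, 4  (cmp 6,4)
JGT body: taken
after ADD R3, 5: R3=20+5=25
after SUB R5, 1: R5=6-1=5
CMP R5, 4  (cmp 5,4)
JGT body: taken
after ADD R3, 5: R3=25+5=30
after SUB R5, 1: R5=5-1=4
CMP R5, 4  (cmp 4,4)
JGT body: not taken
halt.

30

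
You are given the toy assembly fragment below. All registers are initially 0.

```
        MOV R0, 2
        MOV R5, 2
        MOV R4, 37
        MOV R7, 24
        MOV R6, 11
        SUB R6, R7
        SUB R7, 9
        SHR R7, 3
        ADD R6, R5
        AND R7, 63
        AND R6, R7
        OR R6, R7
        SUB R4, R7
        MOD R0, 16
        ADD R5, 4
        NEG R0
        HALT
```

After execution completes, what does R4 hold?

R0=2
R5=2
R4=37
R7=24
R6=11
R6=11-24=-13
R7=24-9=15
R7=15>>3=1
R6=(-13)+2=-11
R7=1&63=1
R6=(-11)&1=1
R6=1|1=1
R4=37-1=36
R0=2%16=2
R5=2+4=6
R0=-(2)=-2
halt.

36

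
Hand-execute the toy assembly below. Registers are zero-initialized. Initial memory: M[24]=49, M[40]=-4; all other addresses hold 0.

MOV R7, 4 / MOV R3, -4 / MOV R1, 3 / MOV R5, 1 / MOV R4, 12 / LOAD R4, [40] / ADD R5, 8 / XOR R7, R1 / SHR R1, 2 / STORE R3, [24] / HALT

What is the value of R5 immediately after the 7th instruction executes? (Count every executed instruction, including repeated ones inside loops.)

MOV R7, 4 → R7=4
MOV R3, -4 → R3=-4
MOV R1, 3 → R1=3
MOV R5, 1 → R5=1
MOV R4, 12 → R4=12
LOAD R4, [40] → R4=M[40]=-4
ADD R5, 8 → R5=1+8=9
After step 7: R5 = 9.

9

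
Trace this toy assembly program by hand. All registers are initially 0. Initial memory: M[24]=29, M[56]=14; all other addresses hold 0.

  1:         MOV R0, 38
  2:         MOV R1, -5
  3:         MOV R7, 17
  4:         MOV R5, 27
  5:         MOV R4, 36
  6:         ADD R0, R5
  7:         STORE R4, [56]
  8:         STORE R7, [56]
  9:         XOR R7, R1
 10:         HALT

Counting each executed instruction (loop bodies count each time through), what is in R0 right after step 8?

65

MOV R0, 38 → R0=38
MOV R1, -5 → R1=-5
MOV R7, 17 → R7=17
MOV R5, 27 → R5=27
MOV R4, 36 → R4=36
ADD R0, R5 → R0=38+27=65
STORE R4, [56] → M[56]=36
STORE R7, [56] → M[56]=17
After step 8: R0 = 65.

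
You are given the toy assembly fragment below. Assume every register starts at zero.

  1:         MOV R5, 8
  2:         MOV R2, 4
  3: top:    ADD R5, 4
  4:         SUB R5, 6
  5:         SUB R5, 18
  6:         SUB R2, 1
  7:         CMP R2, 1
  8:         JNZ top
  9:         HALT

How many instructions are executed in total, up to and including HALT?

21

after MOV R5, 8: R5=8
after MOV R2, 4: R2=4
after ADD R5, 4: R5=8+4=12
after SUB R5, 6: R5=12-6=6
after SUB R5, 18: R5=6-18=-12
after SUB R2, 1: R2=4-1=3
CMP R2, 1  (cmp 3,1)
JNZ top: taken
after ADD R5, 4: R5=(-12)+4=-8
after SUB R5, 6: R5=(-8)-6=-14
after SUB R5, 18: R5=(-14)-18=-32
after SUB R2, 1: R2=3-1=2
CMP R2, 1  (cmp 2,1)
JNZ top: taken
after ADD R5, 4: R5=(-32)+4=-28
after SUB R5, 6: R5=(-28)-6=-34
after SUB R5, 18: R5=(-34)-18=-52
after SUB R2, 1: R2=2-1=1
CMP R2, 1  (cmp 1,1)
JNZ top: not taken
halt.
Total executed instructions: 21.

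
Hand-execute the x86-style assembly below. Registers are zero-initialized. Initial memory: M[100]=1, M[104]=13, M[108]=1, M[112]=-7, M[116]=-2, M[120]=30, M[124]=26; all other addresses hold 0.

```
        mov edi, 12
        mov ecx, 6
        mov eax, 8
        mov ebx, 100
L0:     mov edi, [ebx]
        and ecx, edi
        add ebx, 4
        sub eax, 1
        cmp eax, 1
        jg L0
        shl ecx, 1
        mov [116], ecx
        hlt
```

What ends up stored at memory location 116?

0

after mov edi, 12: edi=12
after mov ecx, 6: ecx=6
after mov eax, 8: eax=8
after mov ebx, 100: ebx=100
after mov edi, [ebx]: edi=M[100]=1
after and ecx, edi: ecx=6&1=0
after add ebx, 4: ebx=100+4=104
after sub eax, 1: eax=8-1=7
cmp eax, 1  (cmp 7,1)
jg L0: taken
after mov edi, [ebx]: edi=M[104]=13
after and ecx, edi: ecx=0&13=0
after add ebx, 4: ebx=104+4=108
after sub eax, 1: eax=7-1=6
cmp eax, 1  (cmp 6,1)
jg L0: taken
after mov edi, [ebx]: edi=M[108]=1
after and ecx, edi: ecx=0&1=0
after add ebx, 4: ebx=108+4=112
after sub eax, 1: eax=6-1=5
cmp eax, 1  (cmp 5,1)
jg L0: taken
after mov edi, [ebx]: edi=M[112]=-7
after and ecx, edi: ecx=0&(-7)=0
after add ebx, 4: ebx=112+4=116
after sub eax, 1: eax=5-1=4
cmp eax, 1  (cmp 4,1)
jg L0: taken
after mov edi, [ebx]: edi=M[116]=-2
after and ecx, edi: ecx=0&(-2)=0
after add ebx, 4: ebx=116+4=120
after sub eax, 1: eax=4-1=3
cmp eax, 1  (cmp 3,1)
jg L0: taken
after mov edi, [ebx]: edi=M[120]=30
after and ecx, edi: ecx=0&30=0
after add ebx, 4: ebx=120+4=124
after sub eax, 1: eax=3-1=2
cmp eax, 1  (cmp 2,1)
jg L0: taken
after mov edi, [ebx]: edi=M[124]=26
after and ecx, edi: ecx=0&26=0
after add ebx, 4: ebx=124+4=128
after sub eax, 1: eax=2-1=1
cmp eax, 1  (cmp 1,1)
jg L0: not taken
after shl ecx, 1: ecx=0<<1=0
mov [116], ecx → M[116]=0
halt.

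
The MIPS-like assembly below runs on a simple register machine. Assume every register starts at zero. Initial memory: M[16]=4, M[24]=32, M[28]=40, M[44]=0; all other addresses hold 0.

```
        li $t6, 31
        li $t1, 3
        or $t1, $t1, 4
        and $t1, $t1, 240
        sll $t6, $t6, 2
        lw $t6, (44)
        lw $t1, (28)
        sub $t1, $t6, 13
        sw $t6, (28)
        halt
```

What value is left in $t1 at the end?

-13

after li $t6, 31: $t6=31
after li $t1, 3: $t1=3
after or $t1, $t1, 4: $t1=3|4=7
after and $t1, $t1, 240: $t1=7&240=0
after sll $t6, $t6, 2: $t6=31<<2=124
after lw $t6, (44): $t6=M[44]=0
after lw $t1, (28): $t1=M[28]=40
after sub $t1, $t6, 13: $t1=0-13=-13
sw $t6, (28) → M[28]=0
halt.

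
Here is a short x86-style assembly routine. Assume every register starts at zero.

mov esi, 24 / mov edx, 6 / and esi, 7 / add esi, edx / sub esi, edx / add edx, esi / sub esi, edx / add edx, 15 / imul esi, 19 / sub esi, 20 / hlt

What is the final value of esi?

after mov esi, 24: esi=24
after mov edx, 6: edx=6
after and esi, 7: esi=24&7=0
after add esi, edx: esi=0+6=6
after sub esi, edx: esi=6-6=0
after add edx, esi: edx=6+0=6
after sub esi, edx: esi=0-6=-6
after add edx, 15: edx=6+15=21
after imul esi, 19: esi=(-6)*19=-114
after sub esi, 20: esi=(-114)-20=-134
halt.

-134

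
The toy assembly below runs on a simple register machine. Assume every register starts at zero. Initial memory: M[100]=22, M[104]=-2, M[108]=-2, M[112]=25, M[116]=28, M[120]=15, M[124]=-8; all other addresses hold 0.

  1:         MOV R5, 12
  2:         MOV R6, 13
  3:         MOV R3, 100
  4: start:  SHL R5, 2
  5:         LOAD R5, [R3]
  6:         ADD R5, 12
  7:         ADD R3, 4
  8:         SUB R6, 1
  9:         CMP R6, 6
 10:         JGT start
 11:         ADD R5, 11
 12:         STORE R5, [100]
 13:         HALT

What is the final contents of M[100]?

15

after MOV R5, 12: R5=12
after MOV R6, 13: R6=13
after MOV R3, 100: R3=100
after SHL R5, 2: R5=12<<2=48
after LOAD R5, [R3]: R5=M[100]=22
after ADD R5, 12: R5=22+12=34
after ADD R3, 4: R3=100+4=104
after SUB R6, 1: R6=13-1=12
CMP R6, 6  (cmp 12,6)
JGT start: taken
after SHL R5, 2: R5=34<<2=136
after LOAD R5, [R3]: R5=M[104]=-2
after ADD R5, 12: R5=(-2)+12=10
after ADD R3, 4: R3=104+4=108
after SUB R6, 1: R6=12-1=11
CMP R6, 6  (cmp 11,6)
JGT start: taken
after SHL R5, 2: R5=10<<2=40
after LOAD R5, [R3]: R5=M[108]=-2
after ADD R5, 12: R5=(-2)+12=10
after ADD R3, 4: R3=108+4=112
after SUB R6, 1: R6=11-1=10
CMP R6, 6  (cmp 10,6)
JGT start: taken
after SHL R5, 2: R5=10<<2=40
after LOAD R5, [R3]: R5=M[112]=25
after ADD R5, 12: R5=25+12=37
after ADD R3, 4: R3=112+4=116
after SUB R6, 1: R6=10-1=9
CMP R6, 6  (cmp 9,6)
JGT start: taken
after SHL R5, 2: R5=37<<2=148
after LOAD R5, [R3]: R5=M[116]=28
after ADD R5, 12: R5=28+12=40
after ADD R3, 4: R3=116+4=120
after SUB R6, 1: R6=9-1=8
CMP R6, 6  (cmp 8,6)
JGT start: taken
after SHL R5, 2: R5=40<<2=160
after LOAD R5, [R3]: R5=M[120]=15
after ADD R5, 12: R5=15+12=27
after ADD R3, 4: R3=120+4=124
after SUB R6, 1: R6=8-1=7
CMP R6, 6  (cmp 7,6)
JGT start: taken
after SHL R5, 2: R5=27<<2=108
after LOAD R5, [R3]: R5=M[124]=-8
after ADD R5, 12: R5=(-8)+12=4
after ADD R3, 4: R3=124+4=128
after SUB R6, 1: R6=7-1=6
CMP R6, 6  (cmp 6,6)
JGT start: not taken
after ADD R5, 11: R5=4+11=15
STORE R5, [100] → M[100]=15
halt.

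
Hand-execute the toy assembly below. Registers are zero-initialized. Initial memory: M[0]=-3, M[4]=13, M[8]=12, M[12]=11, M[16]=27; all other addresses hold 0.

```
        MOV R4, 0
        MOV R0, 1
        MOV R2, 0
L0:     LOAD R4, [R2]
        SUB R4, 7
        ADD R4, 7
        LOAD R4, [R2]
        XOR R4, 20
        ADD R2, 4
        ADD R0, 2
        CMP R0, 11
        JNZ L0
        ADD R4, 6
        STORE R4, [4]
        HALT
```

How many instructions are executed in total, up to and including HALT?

51

MOV R4, 0 → R4=0
MOV R0, 1 → R0=1
MOV R2, 0 → R2=0
LOAD R4, [R2] → R4=M[0]=-3
SUB R4, 7 → R4=(-3)-7=-10
ADD R4, 7 → R4=(-10)+7=-3
LOAD R4, [R2] → R4=M[0]=-3
XOR R4, 20 → R4=(-3)^20=-23
ADD R2, 4 → R2=0+4=4
ADD R0, 2 → R0=1+2=3
CMP R0, 11  (cmp 3,11)
JNZ L0: taken
LOAD R4, [R2] → R4=M[4]=13
SUB R4, 7 → R4=13-7=6
ADD R4, 7 → R4=6+7=13
LOAD R4, [R2] → R4=M[4]=13
XOR R4, 20 → R4=13^20=25
ADD R2, 4 → R2=4+4=8
ADD R0, 2 → R0=3+2=5
CMP R0, 11  (cmp 5,11)
JNZ L0: taken
LOAD R4, [R2] → R4=M[8]=12
SUB R4, 7 → R4=12-7=5
ADD R4, 7 → R4=5+7=12
LOAD R4, [R2] → R4=M[8]=12
XOR R4, 20 → R4=12^20=24
ADD R2, 4 → R2=8+4=12
ADD R0, 2 → R0=5+2=7
CMP R0, 11  (cmp 7,11)
JNZ L0: taken
LOAD R4, [R2] → R4=M[12]=11
SUB R4, 7 → R4=11-7=4
ADD R4, 7 → R4=4+7=11
LOAD R4, [R2] → R4=M[12]=11
XOR R4, 20 → R4=11^20=31
ADD R2, 4 → R2=12+4=16
ADD R0, 2 → R0=7+2=9
CMP R0, 11  (cmp 9,11)
JNZ L0: taken
LOAD R4, [R2] → R4=M[16]=27
SUB R4, 7 → R4=27-7=20
ADD R4, 7 → R4=20+7=27
LOAD R4, [R2] → R4=M[16]=27
XOR R4, 20 → R4=27^20=15
ADD R2, 4 → R2=16+4=20
ADD R0, 2 → R0=9+2=11
CMP R0, 11  (cmp 11,11)
JNZ L0: not taken
ADD R4, 6 → R4=15+6=21
STORE R4, [4] → M[4]=21
halt.
Total executed instructions: 51.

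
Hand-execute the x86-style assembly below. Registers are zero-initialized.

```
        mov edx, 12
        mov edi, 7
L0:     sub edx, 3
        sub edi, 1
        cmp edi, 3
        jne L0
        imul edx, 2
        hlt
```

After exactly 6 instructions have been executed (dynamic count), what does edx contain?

after mov edx, 12: edx=12
after mov edi, 7: edi=7
after sub edx, 3: edx=12-3=9
after sub edi, 1: edi=7-1=6
cmp edi, 3  (cmp 6,3)
jne L0: taken
After step 6: edx = 9.

9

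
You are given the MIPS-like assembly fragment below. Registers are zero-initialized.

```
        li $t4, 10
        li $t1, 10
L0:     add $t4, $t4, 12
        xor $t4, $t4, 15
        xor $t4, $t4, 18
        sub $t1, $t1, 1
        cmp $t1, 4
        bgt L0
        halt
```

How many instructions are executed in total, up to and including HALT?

li $t4, 10 → $t4=10
li $t1, 10 → $t1=10
add $t4, $t4, 12 → $t4=10+12=22
xor $t4, $t4, 15 → $t4=22^15=25
xor $t4, $t4, 18 → $t4=25^18=11
sub $t1, $t1, 1 → $t1=10-1=9
cmp $t1, 4  (cmp 9,4)
bgt L0: taken
add $t4, $t4, 12 → $t4=11+12=23
xor $t4, $t4, 15 → $t4=23^15=24
xor $t4, $t4, 18 → $t4=24^18=10
sub $t1, $t1, 1 → $t1=9-1=8
cmp $t1, 4  (cmp 8,4)
bgt L0: taken
add $t4, $t4, 12 → $t4=10+12=22
xor $t4, $t4, 15 → $t4=22^15=25
xor $t4, $t4, 18 → $t4=25^18=11
sub $t1, $t1, 1 → $t1=8-1=7
cmp $t1, 4  (cmp 7,4)
bgt L0: taken
add $t4, $t4, 12 → $t4=11+12=23
xor $t4, $t4, 15 → $t4=23^15=24
xor $t4, $t4, 18 → $t4=24^18=10
sub $t1, $t1, 1 → $t1=7-1=6
cmp $t1, 4  (cmp 6,4)
bgt L0: taken
add $t4, $t4, 12 → $t4=10+12=22
xor $t4, $t4, 15 → $t4=22^15=25
xor $t4, $t4, 18 → $t4=25^18=11
sub $t1, $t1, 1 → $t1=6-1=5
cmp $t1, 4  (cmp 5,4)
bgt L0: taken
add $t4, $t4, 12 → $t4=11+12=23
xor $t4, $t4, 15 → $t4=23^15=24
xor $t4, $t4, 18 → $t4=24^18=10
sub $t1, $t1, 1 → $t1=5-1=4
cmp $t1, 4  (cmp 4,4)
bgt L0: not taken
halt.
Total executed instructions: 39.

39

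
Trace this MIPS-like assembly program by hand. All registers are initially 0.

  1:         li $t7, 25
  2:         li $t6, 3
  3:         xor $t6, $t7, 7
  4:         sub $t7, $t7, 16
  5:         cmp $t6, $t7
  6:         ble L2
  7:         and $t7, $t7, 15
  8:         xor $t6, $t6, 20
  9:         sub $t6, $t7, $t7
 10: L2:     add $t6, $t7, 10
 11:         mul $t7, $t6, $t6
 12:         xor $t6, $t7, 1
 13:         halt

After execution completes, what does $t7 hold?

$t7=25
$t6=3
$t6=25^7=30
$t7=25-16=9
cmp $t6, $t7  (cmp 30,9)
ble L2: not taken
$t7=9&15=9
$t6=30^20=10
$t6=9-9=0
$t6=9+10=19
$t7=19*19=361
$t6=361^1=360
halt.

361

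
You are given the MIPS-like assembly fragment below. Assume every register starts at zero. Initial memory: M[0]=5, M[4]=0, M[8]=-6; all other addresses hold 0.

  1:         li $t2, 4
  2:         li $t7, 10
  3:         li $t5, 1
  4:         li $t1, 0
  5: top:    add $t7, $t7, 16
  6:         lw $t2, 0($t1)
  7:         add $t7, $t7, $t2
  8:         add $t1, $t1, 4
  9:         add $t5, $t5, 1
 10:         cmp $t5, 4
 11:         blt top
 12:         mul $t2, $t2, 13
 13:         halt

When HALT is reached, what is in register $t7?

57

$t2=4
$t7=10
$t5=1
$t1=0
$t7=10+16=26
$t2=M[0]=5
$t7=26+5=31
$t1=0+4=4
$t5=1+1=2
cmp $t5, 4  (cmp 2,4)
blt top: taken
$t7=31+16=47
$t2=M[4]=0
$t7=47+0=47
$t1=4+4=8
$t5=2+1=3
cmp $t5, 4  (cmp 3,4)
blt top: taken
$t7=47+16=63
$t2=M[8]=-6
$t7=63+(-6)=57
$t1=8+4=12
$t5=3+1=4
cmp $t5, 4  (cmp 4,4)
blt top: not taken
$t2=(-6)*13=-78
halt.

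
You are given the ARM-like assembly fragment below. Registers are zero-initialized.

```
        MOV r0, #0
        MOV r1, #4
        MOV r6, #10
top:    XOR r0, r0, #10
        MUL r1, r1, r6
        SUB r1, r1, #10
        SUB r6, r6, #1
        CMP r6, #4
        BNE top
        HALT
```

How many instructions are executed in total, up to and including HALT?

r0=0
r1=4
r6=10
r0=0^10=10
r1=4*10=40
r1=40-10=30
r6=10-1=9
CMP r6, #4  (cmp 9,4)
BNE top: taken
r0=10^10=0
r1=30*9=270
r1=270-10=260
r6=9-1=8
CMP r6, #4  (cmp 8,4)
BNE top: taken
r0=0^10=10
r1=260*8=2080
r1=2080-10=2070
r6=8-1=7
CMP r6, #4  (cmp 7,4)
BNE top: taken
r0=10^10=0
r1=2070*7=14490
r1=14490-10=14480
r6=7-1=6
CMP r6, #4  (cmp 6,4)
BNE top: taken
r0=0^10=10
r1=14480*6=86880
r1=86880-10=86870
r6=6-1=5
CMP r6, #4  (cmp 5,4)
BNE top: taken
r0=10^10=0
r1=86870*5=434350
r1=434350-10=434340
r6=5-1=4
CMP r6, #4  (cmp 4,4)
BNE top: not taken
halt.
Total executed instructions: 40.

40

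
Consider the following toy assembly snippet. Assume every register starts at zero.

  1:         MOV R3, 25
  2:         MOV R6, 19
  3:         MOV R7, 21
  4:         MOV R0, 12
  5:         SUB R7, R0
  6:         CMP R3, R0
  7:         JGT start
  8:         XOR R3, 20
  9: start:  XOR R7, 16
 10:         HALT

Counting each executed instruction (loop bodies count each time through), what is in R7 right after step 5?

R3=25
R6=19
R7=21
R0=12
R7=21-12=9
After step 5: R7 = 9.

9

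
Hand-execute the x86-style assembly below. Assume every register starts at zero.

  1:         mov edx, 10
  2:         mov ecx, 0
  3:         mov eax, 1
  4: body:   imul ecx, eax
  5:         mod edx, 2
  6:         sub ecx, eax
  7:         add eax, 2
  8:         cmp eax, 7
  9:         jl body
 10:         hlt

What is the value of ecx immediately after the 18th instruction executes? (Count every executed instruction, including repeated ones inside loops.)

after mov edx, 10: edx=10
after mov ecx, 0: ecx=0
after mov eax, 1: eax=1
after imul ecx, eax: ecx=0*1=0
after mod edx, 2: edx=10%2=0
after sub ecx, eax: ecx=0-1=-1
after add eax, 2: eax=1+2=3
cmp eax, 7  (cmp 3,7)
jl body: taken
after imul ecx, eax: ecx=(-1)*3=-3
after mod edx, 2: edx=0%2=0
after sub ecx, eax: ecx=(-3)-3=-6
after add eax, 2: eax=3+2=5
cmp eax, 7  (cmp 5,7)
jl body: taken
after imul ecx, eax: ecx=(-6)*5=-30
after mod edx, 2: edx=0%2=0
after sub ecx, eax: ecx=(-30)-5=-35
After step 18: ecx = -35.

-35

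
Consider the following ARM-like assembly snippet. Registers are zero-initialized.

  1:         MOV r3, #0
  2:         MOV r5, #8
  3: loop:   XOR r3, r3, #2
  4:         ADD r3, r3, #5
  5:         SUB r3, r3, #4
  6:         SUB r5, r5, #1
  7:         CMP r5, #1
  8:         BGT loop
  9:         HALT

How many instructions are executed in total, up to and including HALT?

45

r3=0
r5=8
r3=0^2=2
r3=2+5=7
r3=7-4=3
r5=8-1=7
CMP r5, #1  (cmp 7,1)
BGT loop: taken
r3=3^2=1
r3=1+5=6
r3=6-4=2
r5=7-1=6
CMP r5, #1  (cmp 6,1)
BGT loop: taken
r3=2^2=0
r3=0+5=5
r3=5-4=1
r5=6-1=5
CMP r5, #1  (cmp 5,1)
BGT loop: taken
r3=1^2=3
r3=3+5=8
r3=8-4=4
r5=5-1=4
CMP r5, #1  (cmp 4,1)
BGT loop: taken
r3=4^2=6
r3=6+5=11
r3=11-4=7
r5=4-1=3
CMP r5, #1  (cmp 3,1)
BGT loop: taken
r3=7^2=5
r3=5+5=10
r3=10-4=6
r5=3-1=2
CMP r5, #1  (cmp 2,1)
BGT loop: taken
r3=6^2=4
r3=4+5=9
r3=9-4=5
r5=2-1=1
CMP r5, #1  (cmp 1,1)
BGT loop: not taken
halt.
Total executed instructions: 45.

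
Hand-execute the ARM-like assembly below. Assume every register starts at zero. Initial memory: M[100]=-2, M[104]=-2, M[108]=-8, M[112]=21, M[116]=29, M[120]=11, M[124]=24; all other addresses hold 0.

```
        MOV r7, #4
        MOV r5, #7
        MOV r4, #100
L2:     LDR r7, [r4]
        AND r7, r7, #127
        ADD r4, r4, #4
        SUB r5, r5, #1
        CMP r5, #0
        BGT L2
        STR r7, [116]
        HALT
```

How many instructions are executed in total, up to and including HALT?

after MOV r7, #4: r7=4
after MOV r5, #7: r5=7
after MOV r4, #100: r4=100
after LDR r7, [r4]: r7=M[100]=-2
after AND r7, r7, #127: r7=(-2)&127=126
after ADD r4, r4, #4: r4=100+4=104
after SUB r5, r5, #1: r5=7-1=6
CMP r5, #0  (cmp 6,0)
BGT L2: taken
after LDR r7, [r4]: r7=M[104]=-2
after AND r7, r7, #127: r7=(-2)&127=126
after ADD r4, r4, #4: r4=104+4=108
after SUB r5, r5, #1: r5=6-1=5
CMP r5, #0  (cmp 5,0)
BGT L2: taken
after LDR r7, [r4]: r7=M[108]=-8
after AND r7, r7, #127: r7=(-8)&127=120
after ADD r4, r4, #4: r4=108+4=112
after SUB r5, r5, #1: r5=5-1=4
CMP r5, #0  (cmp 4,0)
BGT L2: taken
after LDR r7, [r4]: r7=M[112]=21
after AND r7, r7, #127: r7=21&127=21
after ADD r4, r4, #4: r4=112+4=116
after SUB r5, r5, #1: r5=4-1=3
CMP r5, #0  (cmp 3,0)
BGT L2: taken
after LDR r7, [r4]: r7=M[116]=29
after AND r7, r7, #127: r7=29&127=29
after ADD r4, r4, #4: r4=116+4=120
after SUB r5, r5, #1: r5=3-1=2
CMP r5, #0  (cmp 2,0)
BGT L2: taken
after LDR r7, [r4]: r7=M[120]=11
after AND r7, r7, #127: r7=11&127=11
after ADD r4, r4, #4: r4=120+4=124
after SUB r5, r5, #1: r5=2-1=1
CMP r5, #0  (cmp 1,0)
BGT L2: taken
after LDR r7, [r4]: r7=M[124]=24
after AND r7, r7, #127: r7=24&127=24
after ADD r4, r4, #4: r4=124+4=128
after SUB r5, r5, #1: r5=1-1=0
CMP r5, #0  (cmp 0,0)
BGT L2: not taken
STR r7, [116] → M[116]=24
halt.
Total executed instructions: 47.

47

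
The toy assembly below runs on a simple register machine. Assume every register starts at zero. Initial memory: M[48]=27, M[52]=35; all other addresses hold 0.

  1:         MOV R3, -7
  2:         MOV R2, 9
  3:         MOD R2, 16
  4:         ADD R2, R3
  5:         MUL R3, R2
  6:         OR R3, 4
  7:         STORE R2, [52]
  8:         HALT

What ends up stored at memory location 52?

2

R3=-7
R2=9
R2=9%16=9
R2=9+(-7)=2
R3=(-7)*2=-14
R3=(-14)|4=-10
STORE R2, [52] → M[52]=2
halt.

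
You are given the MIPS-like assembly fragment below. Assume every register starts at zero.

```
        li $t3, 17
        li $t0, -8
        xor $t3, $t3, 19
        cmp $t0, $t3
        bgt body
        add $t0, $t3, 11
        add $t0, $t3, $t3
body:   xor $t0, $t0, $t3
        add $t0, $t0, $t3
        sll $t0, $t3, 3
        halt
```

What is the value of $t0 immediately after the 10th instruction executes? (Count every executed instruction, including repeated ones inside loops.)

16

$t3=17
$t0=-8
$t3=17^19=2
cmp $t0, $t3  (cmp -8,2)
bgt body: not taken
$t0=2+11=13
$t0=2+2=4
$t0=4^2=6
$t0=6+2=8
$t0=2<<3=16
After step 10: $t0 = 16.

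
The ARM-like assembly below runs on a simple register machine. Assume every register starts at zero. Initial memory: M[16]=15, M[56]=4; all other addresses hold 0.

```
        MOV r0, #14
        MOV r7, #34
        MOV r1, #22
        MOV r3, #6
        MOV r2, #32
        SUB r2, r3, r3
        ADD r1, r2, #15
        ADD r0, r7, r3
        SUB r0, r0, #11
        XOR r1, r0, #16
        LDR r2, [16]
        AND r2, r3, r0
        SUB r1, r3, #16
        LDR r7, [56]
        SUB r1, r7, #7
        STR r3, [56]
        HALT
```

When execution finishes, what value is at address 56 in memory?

6

r0=14
r7=34
r1=22
r3=6
r2=32
r2=6-6=0
r1=0+15=15
r0=34+6=40
r0=40-11=29
r1=29^16=13
r2=M[16]=15
r2=6&29=4
r1=6-16=-10
r7=M[56]=4
r1=4-7=-3
STR r3, [56] → M[56]=6
halt.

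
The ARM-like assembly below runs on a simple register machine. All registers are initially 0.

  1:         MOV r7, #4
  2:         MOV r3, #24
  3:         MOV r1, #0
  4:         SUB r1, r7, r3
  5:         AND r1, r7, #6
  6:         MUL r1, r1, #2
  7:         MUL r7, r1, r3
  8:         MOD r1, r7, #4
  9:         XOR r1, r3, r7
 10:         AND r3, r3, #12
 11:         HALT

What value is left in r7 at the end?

192

MOV r7, #4 → r7=4
MOV r3, #24 → r3=24
MOV r1, #0 → r1=0
SUB r1, r7, r3 → r1=4-24=-20
AND r1, r7, #6 → r1=4&6=4
MUL r1, r1, #2 → r1=4*2=8
MUL r7, r1, r3 → r7=8*24=192
MOD r1, r7, #4 → r1=192%4=0
XOR r1, r3, r7 → r1=24^192=216
AND r3, r3, #12 → r3=24&12=8
halt.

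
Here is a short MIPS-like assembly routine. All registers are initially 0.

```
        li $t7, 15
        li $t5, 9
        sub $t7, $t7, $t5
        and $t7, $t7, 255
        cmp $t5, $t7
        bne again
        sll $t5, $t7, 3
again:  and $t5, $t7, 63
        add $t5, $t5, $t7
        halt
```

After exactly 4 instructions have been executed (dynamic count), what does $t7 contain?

6

after li $t7, 15: $t7=15
after li $t5, 9: $t5=9
after sub $t7, $t7, $t5: $t7=15-9=6
after and $t7, $t7, 255: $t7=6&255=6
After step 4: $t7 = 6.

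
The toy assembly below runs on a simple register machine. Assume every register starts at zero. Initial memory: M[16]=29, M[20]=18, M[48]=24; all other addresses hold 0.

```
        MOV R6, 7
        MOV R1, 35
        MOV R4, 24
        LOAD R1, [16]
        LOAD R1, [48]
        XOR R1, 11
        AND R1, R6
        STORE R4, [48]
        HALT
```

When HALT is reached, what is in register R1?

MOV R6, 7 → R6=7
MOV R1, 35 → R1=35
MOV R4, 24 → R4=24
LOAD R1, [16] → R1=M[16]=29
LOAD R1, [48] → R1=M[48]=24
XOR R1, 11 → R1=24^11=19
AND R1, R6 → R1=19&7=3
STORE R4, [48] → M[48]=24
halt.

3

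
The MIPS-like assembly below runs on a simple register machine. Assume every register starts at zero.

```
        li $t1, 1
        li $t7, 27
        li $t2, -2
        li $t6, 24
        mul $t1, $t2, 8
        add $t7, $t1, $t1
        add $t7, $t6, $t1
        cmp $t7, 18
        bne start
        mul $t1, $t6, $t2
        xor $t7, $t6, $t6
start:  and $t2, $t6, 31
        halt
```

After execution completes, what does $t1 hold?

$t1=1
$t7=27
$t2=-2
$t6=24
$t1=(-2)*8=-16
$t7=(-16)+(-16)=-32
$t7=24+(-16)=8
cmp $t7, 18  (cmp 8,18)
bne start: taken
$t2=24&31=24
halt.

-16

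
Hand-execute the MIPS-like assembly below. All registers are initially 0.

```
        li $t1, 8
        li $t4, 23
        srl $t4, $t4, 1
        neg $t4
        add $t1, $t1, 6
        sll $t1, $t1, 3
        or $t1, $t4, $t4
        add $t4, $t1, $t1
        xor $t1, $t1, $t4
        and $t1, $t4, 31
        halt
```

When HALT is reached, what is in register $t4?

$t1=8
$t4=23
$t4=23>>1=11
$t4=-(11)=-11
$t1=8+6=14
$t1=14<<3=112
$t1=(-11)|(-11)=-11
$t4=(-11)+(-11)=-22
$t1=(-11)^(-22)=31
$t1=(-22)&31=10
halt.

-22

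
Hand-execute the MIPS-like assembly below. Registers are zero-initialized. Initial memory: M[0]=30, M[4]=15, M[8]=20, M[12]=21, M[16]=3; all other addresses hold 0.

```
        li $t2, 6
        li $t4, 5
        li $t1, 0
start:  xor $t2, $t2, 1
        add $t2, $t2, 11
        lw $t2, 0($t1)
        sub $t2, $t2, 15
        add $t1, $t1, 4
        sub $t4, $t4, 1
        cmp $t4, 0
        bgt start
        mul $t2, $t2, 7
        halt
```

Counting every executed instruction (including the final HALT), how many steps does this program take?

45

$t2=6
$t4=5
$t1=0
$t2=6^1=7
$t2=7+11=18
$t2=M[0]=30
$t2=30-15=15
$t1=0+4=4
$t4=5-1=4
cmp $t4, 0  (cmp 4,0)
bgt start: taken
$t2=15^1=14
$t2=14+11=25
$t2=M[4]=15
$t2=15-15=0
$t1=4+4=8
$t4=4-1=3
cmp $t4, 0  (cmp 3,0)
bgt start: taken
$t2=0^1=1
$t2=1+11=12
$t2=M[8]=20
$t2=20-15=5
$t1=8+4=12
$t4=3-1=2
cmp $t4, 0  (cmp 2,0)
bgt start: taken
$t2=5^1=4
$t2=4+11=15
$t2=M[12]=21
$t2=21-15=6
$t1=12+4=16
$t4=2-1=1
cmp $t4, 0  (cmp 1,0)
bgt start: taken
$t2=6^1=7
$t2=7+11=18
$t2=M[16]=3
$t2=3-15=-12
$t1=16+4=20
$t4=1-1=0
cmp $t4, 0  (cmp 0,0)
bgt start: not taken
$t2=(-12)*7=-84
halt.
Total executed instructions: 45.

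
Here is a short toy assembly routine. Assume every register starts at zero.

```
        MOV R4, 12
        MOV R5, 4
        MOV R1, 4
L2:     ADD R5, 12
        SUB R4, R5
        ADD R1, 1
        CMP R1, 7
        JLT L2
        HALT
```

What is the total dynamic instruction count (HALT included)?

19

after MOV R4, 12: R4=12
after MOV R5, 4: R5=4
after MOV R1, 4: R1=4
after ADD R5, 12: R5=4+12=16
after SUB R4, R5: R4=12-16=-4
after ADD R1, 1: R1=4+1=5
CMP R1, 7  (cmp 5,7)
JLT L2: taken
after ADD R5, 12: R5=16+12=28
after SUB R4, R5: R4=(-4)-28=-32
after ADD R1, 1: R1=5+1=6
CMP R1, 7  (cmp 6,7)
JLT L2: taken
after ADD R5, 12: R5=28+12=40
after SUB R4, R5: R4=(-32)-40=-72
after ADD R1, 1: R1=6+1=7
CMP R1, 7  (cmp 7,7)
JLT L2: not taken
halt.
Total executed instructions: 19.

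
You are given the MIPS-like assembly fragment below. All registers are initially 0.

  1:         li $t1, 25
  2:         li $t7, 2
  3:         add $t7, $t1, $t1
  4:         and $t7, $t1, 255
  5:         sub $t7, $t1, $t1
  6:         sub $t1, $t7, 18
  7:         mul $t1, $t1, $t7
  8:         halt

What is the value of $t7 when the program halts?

0

li $t1, 25 → $t1=25
li $t7, 2 → $t7=2
add $t7, $t1, $t1 → $t7=25+25=50
and $t7, $t1, 255 → $t7=25&255=25
sub $t7, $t1, $t1 → $t7=25-25=0
sub $t1, $t7, 18 → $t1=0-18=-18
mul $t1, $t1, $t7 → $t1=(-18)*0=0
halt.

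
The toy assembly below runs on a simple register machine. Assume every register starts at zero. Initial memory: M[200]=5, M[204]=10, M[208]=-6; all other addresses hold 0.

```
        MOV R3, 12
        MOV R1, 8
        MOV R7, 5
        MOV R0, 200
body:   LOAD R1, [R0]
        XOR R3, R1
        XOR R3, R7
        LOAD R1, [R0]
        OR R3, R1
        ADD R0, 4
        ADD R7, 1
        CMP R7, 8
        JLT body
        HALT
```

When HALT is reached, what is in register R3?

-2

MOV R3, 12 → R3=12
MOV R1, 8 → R1=8
MOV R7, 5 → R7=5
MOV R0, 200 → R0=200
LOAD R1, [R0] → R1=M[200]=5
XOR R3, R1 → R3=12^5=9
XOR R3, R7 → R3=9^5=12
LOAD R1, [R0] → R1=M[200]=5
OR R3, R1 → R3=12|5=13
ADD R0, 4 → R0=200+4=204
ADD R7, 1 → R7=5+1=6
CMP R7, 8  (cmp 6,8)
JLT body: taken
LOAD R1, [R0] → R1=M[204]=10
XOR R3, R1 → R3=13^10=7
XOR R3, R7 → R3=7^6=1
LOAD R1, [R0] → R1=M[204]=10
OR R3, R1 → R3=1|10=11
ADD R0, 4 → R0=204+4=208
ADD R7, 1 → R7=6+1=7
CMP R7, 8  (cmp 7,8)
JLT body: taken
LOAD R1, [R0] → R1=M[208]=-6
XOR R3, R1 → R3=11^(-6)=-15
XOR R3, R7 → R3=(-15)^7=-10
LOAD R1, [R0] → R1=M[208]=-6
OR R3, R1 → R3=(-10)|(-6)=-2
ADD R0, 4 → R0=208+4=212
ADD R7, 1 → R7=7+1=8
CMP R7, 8  (cmp 8,8)
JLT body: not taken
halt.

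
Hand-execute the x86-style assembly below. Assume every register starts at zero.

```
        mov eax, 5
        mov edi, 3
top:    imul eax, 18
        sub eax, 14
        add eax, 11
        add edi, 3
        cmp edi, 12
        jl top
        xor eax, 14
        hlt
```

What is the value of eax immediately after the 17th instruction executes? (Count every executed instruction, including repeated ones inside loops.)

28131

mov eax, 5 → eax=5
mov edi, 3 → edi=3
imul eax, 18 → eax=5*18=90
sub eax, 14 → eax=90-14=76
add eax, 11 → eax=76+11=87
add edi, 3 → edi=3+3=6
cmp edi, 12  (cmp 6,12)
jl top: taken
imul eax, 18 → eax=87*18=1566
sub eax, 14 → eax=1566-14=1552
add eax, 11 → eax=1552+11=1563
add edi, 3 → edi=6+3=9
cmp edi, 12  (cmp 9,12)
jl top: taken
imul eax, 18 → eax=1563*18=28134
sub eax, 14 → eax=28134-14=28120
add eax, 11 → eax=28120+11=28131
After step 17: eax = 28131.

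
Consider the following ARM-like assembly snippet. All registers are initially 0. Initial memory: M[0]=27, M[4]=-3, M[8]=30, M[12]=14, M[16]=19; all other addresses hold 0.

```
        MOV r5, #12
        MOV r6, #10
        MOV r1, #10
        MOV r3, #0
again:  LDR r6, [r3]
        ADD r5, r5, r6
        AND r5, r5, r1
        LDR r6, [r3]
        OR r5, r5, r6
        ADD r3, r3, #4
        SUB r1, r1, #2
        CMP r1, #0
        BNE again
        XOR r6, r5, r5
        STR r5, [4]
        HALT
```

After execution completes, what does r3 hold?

MOV r5, #12 → r5=12
MOV r6, #10 → r6=10
MOV r1, #10 → r1=10
MOV r3, #0 → r3=0
LDR r6, [r3] → r6=M[0]=27
ADD r5, r5, r6 → r5=12+27=39
AND r5, r5, r1 → r5=39&10=2
LDR r6, [r3] → r6=M[0]=27
OR r5, r5, r6 → r5=2|27=27
ADD r3, r3, #4 → r3=0+4=4
SUB r1, r1, #2 → r1=10-2=8
CMP r1, #0  (cmp 8,0)
BNE again: taken
LDR r6, [r3] → r6=M[4]=-3
ADD r5, r5, r6 → r5=27+(-3)=24
AND r5, r5, r1 → r5=24&8=8
LDR r6, [r3] → r6=M[4]=-3
OR r5, r5, r6 → r5=8|(-3)=-3
ADD r3, r3, #4 → r3=4+4=8
SUB r1, r1, #2 → r1=8-2=6
CMP r1, #0  (cmp 6,0)
BNE again: taken
LDR r6, [r3] → r6=M[8]=30
ADD r5, r5, r6 → r5=(-3)+30=27
AND r5, r5, r1 → r5=27&6=2
LDR r6, [r3] → r6=M[8]=30
OR r5, r5, r6 → r5=2|30=30
ADD r3, r3, #4 → r3=8+4=12
SUB r1, r1, #2 → r1=6-2=4
CMP r1, #0  (cmp 4,0)
BNE again: taken
LDR r6, [r3] → r6=M[12]=14
ADD r5, r5, r6 → r5=30+14=44
AND r5, r5, r1 → r5=44&4=4
LDR r6, [r3] → r6=M[12]=14
OR r5, r5, r6 → r5=4|14=14
ADD r3, r3, #4 → r3=12+4=16
SUB r1, r1, #2 → r1=4-2=2
CMP r1, #0  (cmp 2,0)
BNE again: taken
LDR r6, [r3] → r6=M[16]=19
ADD r5, r5, r6 → r5=14+19=33
AND r5, r5, r1 → r5=33&2=0
LDR r6, [r3] → r6=M[16]=19
OR r5, r5, r6 → r5=0|19=19
ADD r3, r3, #4 → r3=16+4=20
SUB r1, r1, #2 → r1=2-2=0
CMP r1, #0  (cmp 0,0)
BNE again: not taken
XOR r6, r5, r5 → r6=19^19=0
STR r5, [4] → M[4]=19
halt.

20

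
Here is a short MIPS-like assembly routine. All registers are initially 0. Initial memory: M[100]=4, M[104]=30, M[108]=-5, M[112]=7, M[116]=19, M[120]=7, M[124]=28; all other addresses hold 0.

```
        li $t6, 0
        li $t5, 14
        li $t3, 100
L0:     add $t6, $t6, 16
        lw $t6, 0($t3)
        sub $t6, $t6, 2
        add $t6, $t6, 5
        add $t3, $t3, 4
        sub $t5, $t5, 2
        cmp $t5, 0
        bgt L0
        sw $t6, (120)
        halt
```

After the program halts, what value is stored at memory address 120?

31

li $t6, 0 → $t6=0
li $t5, 14 → $t5=14
li $t3, 100 → $t3=100
add $t6, $t6, 16 → $t6=0+16=16
lw $t6, 0($t3) → $t6=M[100]=4
sub $t6, $t6, 2 → $t6=4-2=2
add $t6, $t6, 5 → $t6=2+5=7
add $t3, $t3, 4 → $t3=100+4=104
sub $t5, $t5, 2 → $t5=14-2=12
cmp $t5, 0  (cmp 12,0)
bgt L0: taken
add $t6, $t6, 16 → $t6=7+16=23
lw $t6, 0($t3) → $t6=M[104]=30
sub $t6, $t6, 2 → $t6=30-2=28
add $t6, $t6, 5 → $t6=28+5=33
add $t3, $t3, 4 → $t3=104+4=108
sub $t5, $t5, 2 → $t5=12-2=10
cmp $t5, 0  (cmp 10,0)
bgt L0: taken
add $t6, $t6, 16 → $t6=33+16=49
lw $t6, 0($t3) → $t6=M[108]=-5
sub $t6, $t6, 2 → $t6=(-5)-2=-7
add $t6, $t6, 5 → $t6=(-7)+5=-2
add $t3, $t3, 4 → $t3=108+4=112
sub $t5, $t5, 2 → $t5=10-2=8
cmp $t5, 0  (cmp 8,0)
bgt L0: taken
add $t6, $t6, 16 → $t6=(-2)+16=14
lw $t6, 0($t3) → $t6=M[112]=7
sub $t6, $t6, 2 → $t6=7-2=5
add $t6, $t6, 5 → $t6=5+5=10
add $t3, $t3, 4 → $t3=112+4=116
sub $t5, $t5, 2 → $t5=8-2=6
cmp $t5, 0  (cmp 6,0)
bgt L0: taken
add $t6, $t6, 16 → $t6=10+16=26
lw $t6, 0($t3) → $t6=M[116]=19
sub $t6, $t6, 2 → $t6=19-2=17
add $t6, $t6, 5 → $t6=17+5=22
add $t3, $t3, 4 → $t3=116+4=120
sub $t5, $t5, 2 → $t5=6-2=4
cmp $t5, 0  (cmp 4,0)
bgt L0: taken
add $t6, $t6, 16 → $t6=22+16=38
lw $t6, 0($t3) → $t6=M[120]=7
sub $t6, $t6, 2 → $t6=7-2=5
add $t6, $t6, 5 → $t6=5+5=10
add $t3, $t3, 4 → $t3=120+4=124
sub $t5, $t5, 2 → $t5=4-2=2
cmp $t5, 0  (cmp 2,0)
bgt L0: taken
add $t6, $t6, 16 → $t6=10+16=26
lw $t6, 0($t3) → $t6=M[124]=28
sub $t6, $t6, 2 → $t6=28-2=26
add $t6, $t6, 5 → $t6=26+5=31
add $t3, $t3, 4 → $t3=124+4=128
sub $t5, $t5, 2 → $t5=2-2=0
cmp $t5, 0  (cmp 0,0)
bgt L0: not taken
sw $t6, (120) → M[120]=31
halt.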